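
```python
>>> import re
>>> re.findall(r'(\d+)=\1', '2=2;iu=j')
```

After group 1 captures some text, `\1` only succeeds where that same text appears again.
Matches: at [0:3] match '2=2', group 1 = '2'.
Because there's exactly one group, `findall` drops the full match and keeps group 1 from the one hit.

['2']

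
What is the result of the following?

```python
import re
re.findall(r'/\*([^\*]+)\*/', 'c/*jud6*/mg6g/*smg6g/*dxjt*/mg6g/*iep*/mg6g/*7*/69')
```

With a single group, `findall` returns only what that group captured — 4 items.

['jud6', 'dxjt', 'iep', '7']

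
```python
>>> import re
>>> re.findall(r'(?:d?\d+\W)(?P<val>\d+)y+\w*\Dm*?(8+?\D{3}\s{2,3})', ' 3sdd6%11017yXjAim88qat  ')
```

[('11017', '88qat  ')]

Pattern: optionally a literal 'd', then one or more of a digit, then a non-word character (non-capturing group); then one or more of a digit (captured as 'val'); then one or more of the literal 'y', then zero or more of a word character; then a non-digit, then zero or more of a literal 'm' (lazy); then one or more of the literal '8' (lazy), then exactly 3 of a non-digit, then 2 to 3 of whitespace (captured).
Walking the string: at [4:25] match 'd6%11017yXjAim88qat  ', groups = ('11017', '88qat  ').
With 2 capturing groups, `findall` returns a 2-tuple per match.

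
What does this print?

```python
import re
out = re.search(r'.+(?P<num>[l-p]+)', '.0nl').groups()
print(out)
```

('l',)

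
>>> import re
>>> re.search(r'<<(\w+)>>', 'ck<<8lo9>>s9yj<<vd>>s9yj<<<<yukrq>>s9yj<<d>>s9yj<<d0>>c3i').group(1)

`re.search` tries every starting position until one works.
The match spans [2:10] → '<<8lo9>>'.
Captured: group 1 = '8lo9'.

'8lo9'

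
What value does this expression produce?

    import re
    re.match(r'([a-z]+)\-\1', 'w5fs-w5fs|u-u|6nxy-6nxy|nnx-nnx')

None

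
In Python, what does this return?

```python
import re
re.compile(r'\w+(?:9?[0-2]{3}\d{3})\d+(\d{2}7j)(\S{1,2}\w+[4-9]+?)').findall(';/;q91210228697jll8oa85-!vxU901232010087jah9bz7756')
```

[('697j', 'll8oa85'), ('087j', 'ah9bz7756')]

With 2 capturing groups, `findall` returns a 2-tuple per match.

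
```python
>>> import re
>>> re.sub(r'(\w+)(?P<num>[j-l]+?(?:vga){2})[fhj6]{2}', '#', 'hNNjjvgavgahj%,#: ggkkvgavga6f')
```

This matches one or more of a word character (captured); then one or more of a character in [j-l] (lazy), then the literal 'vga' repeated 2 times (captured as 'num'); then exactly 2 of one of [fhj6].
Matches: at [0:13] → 'hNNjjvgavgahj'; at [18:30] → 'ggkkvgavga6f'.
Every occurrence is swapped for '#'.

'#%,#: #'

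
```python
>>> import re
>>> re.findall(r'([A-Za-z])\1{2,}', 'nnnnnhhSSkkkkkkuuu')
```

After group 1 captures some text, `\1` only succeeds where that same text appears again.
Walking the string: at [0:5] match 'nnnnn', group 1 = 'n'; at [9:15] match 'kkkkkk', group 1 = 'k'; at [15:18] match 'uuu', group 1 = 'u'.
One capturing group, so `findall` returns just the captured substring from each match — 3 in all.

['n', 'k', 'u']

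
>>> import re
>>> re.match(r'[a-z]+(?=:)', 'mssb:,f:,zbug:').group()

The lookaround is zero-width — it requires the adjacent text to match without consuming it, so the asserted text isn't part of the match.
`re.match` won't scan ahead — the pattern has to work from the very first character.
The match spans [0:4] → 'mssb'.

'mssb'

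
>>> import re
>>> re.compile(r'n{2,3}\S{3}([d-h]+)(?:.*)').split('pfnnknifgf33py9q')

Pattern: 2 to 3 of a literal 'n', then exactly 3 of a non-whitespace character; then one or more of a character in [d-h] (captured); then zero or more of any character (non-capturing group).
The group in the pattern means `split` returns the separators' captures alongside the pieces.

['pf', 'fgf', '']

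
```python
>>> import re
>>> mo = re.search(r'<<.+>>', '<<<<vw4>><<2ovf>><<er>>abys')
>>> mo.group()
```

The match spans [0:23] → '<<<<vw4>><<2ovf>><<er>>'.

'<<<<vw4>><<2ovf>><<er>>'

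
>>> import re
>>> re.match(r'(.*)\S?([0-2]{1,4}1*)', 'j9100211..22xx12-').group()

This matches zero or more of any character (captured); then optionally a non-whitespace character; then 1 to 4 of a character in [0-2], then zero or more of the literal '1' (captured).
With `match`, the pattern is implicitly anchored at the beginning.
The match spans [0:16] → 'j9100211..22xx12'.
Captured: group 1 = 'j9100211..22xx1', group 2 = '2'.

'j9100211..22xx12'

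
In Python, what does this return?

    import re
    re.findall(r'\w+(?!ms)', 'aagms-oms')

['aagms', 'oms']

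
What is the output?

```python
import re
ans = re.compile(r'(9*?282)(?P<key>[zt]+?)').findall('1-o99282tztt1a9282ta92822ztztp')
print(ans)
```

[('99282', 't'), ('9282', 't')]

Lazy quantifiers expand one character at a time until the remainder of the pattern can match.
Multiple groups make `findall` return tuples — one 2-tuple for each match.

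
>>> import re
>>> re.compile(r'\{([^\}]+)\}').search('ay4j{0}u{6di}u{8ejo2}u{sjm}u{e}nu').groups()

('0',)

`re.search` tries every starting position until one works.
The match spans [4:7] → '{0}'.
Captured: group 1 = '0'.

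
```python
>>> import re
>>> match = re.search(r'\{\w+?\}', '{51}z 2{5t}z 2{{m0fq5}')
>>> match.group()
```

The match spans [0:4] → '{51}'.

'{51}'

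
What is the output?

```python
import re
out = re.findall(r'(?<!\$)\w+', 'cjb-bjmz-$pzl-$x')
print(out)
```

['cjb', 'bjmz', 'zl']

`(?!…)`/`(?<!…)` only lets a position through if the neighbouring text does NOT match; no characters are consumed.
Since nothing is captured, `findall` lists the 3 matched substrings directly.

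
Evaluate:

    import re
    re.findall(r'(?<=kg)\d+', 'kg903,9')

['903']

Lookahead/lookbehind check context without consuming it, so the matched span excludes the asserted characters.
Scanning left to right: at [2:5] → '903'.
Since nothing is captured, `findall` lists the 1 matched substring directly.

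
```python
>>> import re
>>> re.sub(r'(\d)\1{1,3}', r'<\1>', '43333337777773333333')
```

'4<3><3><7><7><3><3>'

A backreference is literal: `\1` must see the identical characters the first group matched.
Matches: at [1:5] → '3333'; at [5:7] → '33'; at [7:11] → '7777'; at [11:13] → '77'; at [13:17] → '3333'; ….
The replacement refers to a captured group, so each match is rewritten using its own captured text.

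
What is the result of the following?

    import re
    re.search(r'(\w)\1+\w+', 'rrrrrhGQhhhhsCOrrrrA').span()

(0, 20)

`\1` has to match the exact text group 1 already captured.
`search` walks the string left to right and returns the first match it finds.
The match spans [0:20] → 'rrrrrhGQhhhhsCOrrrrA'.
Captured: group 1 = 'r'.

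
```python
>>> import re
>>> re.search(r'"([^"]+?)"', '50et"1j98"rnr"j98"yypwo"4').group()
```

Unlike `match`, `search` isn't anchored — it looks for the pattern anywhere in the string.
The match spans [4:10] → '"1j98"'.
Captured: group 1 = '1j98'.

'"1j98"'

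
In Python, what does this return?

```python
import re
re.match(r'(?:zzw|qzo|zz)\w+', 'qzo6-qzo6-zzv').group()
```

With `match`, the pattern is implicitly anchored at the beginning.
The match spans [0:4] → 'qzo6'.

'qzo6'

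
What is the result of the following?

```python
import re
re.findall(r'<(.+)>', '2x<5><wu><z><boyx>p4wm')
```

['5><wu><z><boyx']

Matches: at [2:18] match '<5><wu><z><boyx>', group 1 = '5><wu><z><boyx'.
Because there's exactly one group, `findall` drops the full match and keeps group 1 from the one hit.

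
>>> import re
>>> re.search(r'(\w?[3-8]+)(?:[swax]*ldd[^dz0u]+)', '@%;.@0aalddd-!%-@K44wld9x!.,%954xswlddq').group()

Pattern: optionally a word character, then one or more of a character in [3-8] (captured); then zero or more of one of [swax], then the literal 'ldd', then one or more of any character except [dz0u] (non-capturing group).
`search` walks the string left to right and returns the first match it finds.
The match spans [29:39] → '954xswlddq'.
Captured: group 1 = '954'.

'954xswlddq'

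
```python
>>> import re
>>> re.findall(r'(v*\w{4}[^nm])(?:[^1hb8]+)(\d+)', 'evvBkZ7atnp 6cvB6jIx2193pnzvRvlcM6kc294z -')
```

[('evvBk', '193'), ('pnzvR', '4')]

This matches zero or more of the literal 'v', then exactly 4 of a word character, then any character except [nm] (captured); then one or more of any character except [1hb8] (non-capturing group); then one or more of a digit (captured).
Scanning left to right: at [0:24] match 'evvBkZ7atnp 6cvB6jIx2193', groups = ('evvBk', '193'); at [24:39] match 'pnzvRvlcM6kc294', groups = ('pnzvR', '4').
2 groups means each result is a tuple of 2 captured strings — 2 here.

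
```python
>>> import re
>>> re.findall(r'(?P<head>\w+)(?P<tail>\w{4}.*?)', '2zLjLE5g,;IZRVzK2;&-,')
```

[('2zLj', 'LE5g'), ('IZR', 'VzK2')]

A `+?`/`*?`/`{m,n}?` starts at its minimum and grows only as far as needed for what follows to match.
With 2 capturing groups, `findall` returns a 2-tuple per match.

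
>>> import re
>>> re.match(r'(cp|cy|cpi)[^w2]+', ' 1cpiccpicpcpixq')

None

`re.match` won't scan ahead — the pattern has to work from the very first character.
Here the string doesn't start with a match, so the call returns None.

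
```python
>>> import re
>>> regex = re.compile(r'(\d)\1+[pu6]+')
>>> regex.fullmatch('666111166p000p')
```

None

After group 1 captures some text, `\1` only succeeds where that same text appears again.
`re.fullmatch` is like wrapping the pattern in `^…$` (in single-line mode).
Here there's no way to consume every character, so the call returns None.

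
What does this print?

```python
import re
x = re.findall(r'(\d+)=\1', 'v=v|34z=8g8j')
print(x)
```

[]

`\1` is not a pattern — it's the concrete string captured by group 1, re-applied verbatim.
Because there's exactly one group, `findall` drops the full match and keeps group 1 from each hit.
Nothing in the string satisfies the pattern, so the list is empty.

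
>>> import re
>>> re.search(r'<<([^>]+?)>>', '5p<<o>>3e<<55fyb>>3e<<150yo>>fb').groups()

`re.search` scans for the first position where the pattern succeeds.
The match spans [2:7] → '<<o>>'.
Captured: group 1 = 'o'.

('o',)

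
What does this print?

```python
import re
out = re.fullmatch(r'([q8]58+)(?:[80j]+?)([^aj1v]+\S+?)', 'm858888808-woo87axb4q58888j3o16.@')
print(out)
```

None

This matches one of [q8], then a literal '5', then one or more of the literal '8' (captured); then one or more of one of [80j] (lazy) (non-capturing group); then one or more of any character except [aj1v], then one or more of a non-whitespace character (lazy) (captured).
`fullmatch` succeeds only if the pattern covers the string from start to end.
Here the pattern can't cover the whole string, so the call returns None.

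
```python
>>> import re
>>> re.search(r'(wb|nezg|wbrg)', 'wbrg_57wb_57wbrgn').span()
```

The regex engine tests alternatives in the order written; an earlier branch that matches wins even if a later one would match more.
The match spans [0:2] → 'wb'.

(0, 2)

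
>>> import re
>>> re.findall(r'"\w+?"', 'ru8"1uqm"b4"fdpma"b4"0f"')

`findall` yields the raw match text (3 of them) because the pattern has no groups.

['"1uqm"', '"fdpma"', '"0f"']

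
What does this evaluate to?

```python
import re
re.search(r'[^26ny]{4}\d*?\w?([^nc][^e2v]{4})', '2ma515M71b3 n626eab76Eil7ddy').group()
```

This matches exactly 4 of any character except [26ny], then zero or more of a digit (lazy), then optionally a word character; then any character except [nc], then exactly 4 of any character except [e2v] (captured).
The `?` after the quantifier makes it lazy — it takes as little as possible before letting the rest of the pattern try.
`re.search` scans for the first position where the pattern succeeds.
The match spans [1:11] → 'ma515M71b3'.
Captured: group 1 = 'M71b3'.

'ma515M71b3'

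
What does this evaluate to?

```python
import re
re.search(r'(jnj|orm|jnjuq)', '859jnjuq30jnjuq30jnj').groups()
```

('jnj',)

The regex engine tests alternatives in the order written; an earlier branch that matches wins even if a later one would match more.
Unlike `match`, `search` isn't anchored — it looks for the pattern anywhere in the string.
The match spans [3:6] → 'jnj'.
Captured: group 1 = 'jnj'.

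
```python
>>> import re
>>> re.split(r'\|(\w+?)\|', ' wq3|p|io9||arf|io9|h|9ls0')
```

[' wq3', 'p', 'io9|', 'arf', 'io9', 'h', '9ls0']

The group in the pattern means `split` returns the separators' captures alongside the pieces.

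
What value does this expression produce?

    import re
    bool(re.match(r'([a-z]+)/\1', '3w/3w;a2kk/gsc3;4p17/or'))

False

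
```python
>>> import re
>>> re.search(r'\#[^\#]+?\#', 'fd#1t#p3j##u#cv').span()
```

`re.search` tries every starting position until one works.
The match spans [2:6] → '#1t#'.

(2, 6)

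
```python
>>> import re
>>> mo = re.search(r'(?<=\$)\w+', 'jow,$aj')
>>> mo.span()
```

(5, 7)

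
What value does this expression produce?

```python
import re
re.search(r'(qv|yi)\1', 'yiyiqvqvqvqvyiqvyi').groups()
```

('yi',)

`\1` has to match the exact text group 1 already captured.
`search` walks the string left to right and returns the first match it finds.
The match spans [0:4] → 'yiyi'.
Captured: group 1 = 'yi'.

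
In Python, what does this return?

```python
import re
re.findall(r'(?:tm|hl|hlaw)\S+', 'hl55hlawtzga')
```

['hl55hlawtzga']

Matches: at [0:12] → 'hl55hlawtzga'.
Since nothing is captured, `findall` lists the 1 matched substring directly.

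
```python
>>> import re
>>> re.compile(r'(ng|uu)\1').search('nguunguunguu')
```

A backreference is literal: `\1` must see the identical characters the first group matched.
`search` walks the string left to right and returns the first match it finds.
Here no position works, so the call returns None.

None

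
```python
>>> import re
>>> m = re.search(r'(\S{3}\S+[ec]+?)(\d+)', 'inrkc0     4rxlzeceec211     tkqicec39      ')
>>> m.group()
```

Pattern: exactly 3 of a non-whitespace character, then one or more of a non-whitespace character, then one or more of one of [ec] (lazy) (captured); then one or more of a digit (captured).
`re.search` scans for the first position where the pattern succeeds.
The match spans [0:6] → 'inrkc0'.
Captured: group 1 = 'inrkc', group 2 = '0'.

'inrkc0'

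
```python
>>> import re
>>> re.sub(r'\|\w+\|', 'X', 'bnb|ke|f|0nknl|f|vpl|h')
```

'bnbXfXfXh'

`sub` substitutes 'X' at each match site.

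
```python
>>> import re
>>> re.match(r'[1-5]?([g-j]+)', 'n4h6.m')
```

Pattern: optionally a character in [1-5]; then one or more of a character in [g-j] (captured).
`match` is anchored at position 0; if the pattern doesn't fit there, it returns None.
Here the pattern fails at index 0, so the call returns None.

None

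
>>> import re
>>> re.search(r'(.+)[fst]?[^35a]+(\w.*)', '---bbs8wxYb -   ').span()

(0, 16)

This matches one or more of any character (captured); then optionally one of [fst], then one or more of any character except [35a]; then a word character, then zero or more of any character (captured).
`re.search` tries every starting position until one works.
The match spans [0:16] → '---bbs8wxYb -   '.
Captured: group 1 = '---bbs8wx', group 2 = 'b -   '.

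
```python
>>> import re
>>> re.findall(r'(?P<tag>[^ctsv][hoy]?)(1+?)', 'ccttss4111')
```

[('4', '1'), ('1', '1')]

With the lazy modifier that quantifier settles for the fewest repetitions that let the rest of the pattern succeed (the atoms after it are unaffected and can still be greedy).
With 2 capturing groups, `findall` returns a 2-tuple per match.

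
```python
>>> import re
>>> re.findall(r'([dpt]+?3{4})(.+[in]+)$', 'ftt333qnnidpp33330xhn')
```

Pattern: one or more of one of [dpt] (lazy), then exactly 4 of the literal '3' (captured); then one or more of any character, then one or more of one of [in] (captured); then anchored at the end.
2 groups means the one result is a tuple of 2 captured strings — 1 here.

[('dpp3333', '0xhn')]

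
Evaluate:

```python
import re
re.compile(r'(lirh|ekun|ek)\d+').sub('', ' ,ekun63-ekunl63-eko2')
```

Matches: at [2:8] → 'ekun63'.
Every occurrence is swapped for ''.

' ,-ekunl63-eko2'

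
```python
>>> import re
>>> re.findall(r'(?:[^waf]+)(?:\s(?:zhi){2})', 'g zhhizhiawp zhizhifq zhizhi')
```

This matches one or more of any character except [waf] (non-capturing group); then whitespace, then the literal 'zhi' repeated 2 times (non-capturing group).
With no groups in the pattern, `findall` gives back each whole match — 2 here.

['p zhizhi', 'q zhizhi']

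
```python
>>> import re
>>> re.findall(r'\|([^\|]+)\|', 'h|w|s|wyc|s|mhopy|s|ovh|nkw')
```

Matches: at [1:4] match '|w|', group 1 = 'w'; at [5:10] match '|wyc|', group 1 = 'wyc'; at [11:18] match '|mhopy|', group 1 = 'mhopy'; at [19:24] match '|ovh|', group 1 = 'ovh'.
`findall` collects group 1 from each match (4 total).

['w', 'wyc', 'mhopy', 'ovh']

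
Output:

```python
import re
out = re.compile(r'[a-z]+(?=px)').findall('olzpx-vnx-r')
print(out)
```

['olz']

The lookaround is zero-width — it requires the adjacent text to match without consuming it, so the asserted text isn't part of the match.
Matches: at [0:3] → 'olz'.
With no groups in the pattern, `findall` gives back each whole match — 1 here.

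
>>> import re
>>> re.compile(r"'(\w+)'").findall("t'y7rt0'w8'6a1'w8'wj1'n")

['y7rt0', '6a1', 'wj1']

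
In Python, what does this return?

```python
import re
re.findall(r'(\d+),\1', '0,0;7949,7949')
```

['0', '7949']

The backreference `\1` re-matches whatever the first group consumed, character for character.
With a single group, `findall` returns only what that group captured — 2 items.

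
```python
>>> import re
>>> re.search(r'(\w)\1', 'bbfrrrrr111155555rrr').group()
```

'bb'

`\1` has to match the exact text group 1 already captured.
The match spans [0:2] → 'bb'.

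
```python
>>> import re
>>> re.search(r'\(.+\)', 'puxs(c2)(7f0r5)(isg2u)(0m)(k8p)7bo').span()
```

(4, 31)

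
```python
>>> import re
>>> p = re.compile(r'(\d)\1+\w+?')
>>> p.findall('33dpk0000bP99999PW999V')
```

['3', '0', '9', '9']

After group 1 captures some text, `\1` only succeeds where that same text appears again.
Walking the string: at [0:3] match '33d', group 1 = '3'; at [5:10] match '0000b', group 1 = '0'; at [11:17] match '99999P', group 1 = '9'; at [18:22] match '999V', group 1 = '9'.
`findall` collects group 1 from each match (4 total).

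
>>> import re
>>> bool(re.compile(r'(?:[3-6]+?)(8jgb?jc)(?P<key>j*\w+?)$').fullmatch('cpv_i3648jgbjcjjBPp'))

Pattern: one or more of a character in [3-6] (lazy) (non-capturing group); then the literal '8jg', then optionally a literal 'b', then the literal 'jc' (captured); then zero or more of a literal 'j', then one or more of a word character (lazy) (captured as 'key'); then anchored at the end.
`fullmatch` succeeds only if the pattern covers the string from start to end.
Here the pattern can't cover the whole string, so the call returns None, and `bool(None)` is False.

False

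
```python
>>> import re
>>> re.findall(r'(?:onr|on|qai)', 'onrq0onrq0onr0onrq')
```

['onr', 'onr', 'onr', 'onr']

Branches in `(...|...)` are attempted left-to-right; the first branch that allows the whole pattern to succeed is taken.
Scanning left to right: at [0:3] → 'onr'; at [5:8] → 'onr'; at [10:13] → 'onr'; at [14:17] → 'onr'.
Since nothing is captured, `findall` lists the 4 matched substrings directly.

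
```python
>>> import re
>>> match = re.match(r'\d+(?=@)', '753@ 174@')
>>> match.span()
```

(0, 3)

The positive lookaround only admits positions where the adjacent text matches; those characters stay outside the span.
`re.match` only tries the pattern at the start of the string.
The match spans [0:3] → '753'.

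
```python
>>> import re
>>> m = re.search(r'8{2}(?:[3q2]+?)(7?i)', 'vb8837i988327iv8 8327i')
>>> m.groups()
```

The match spans [2:7] → '8837i'.
Captured: group 1 = '7i'.

('7i',)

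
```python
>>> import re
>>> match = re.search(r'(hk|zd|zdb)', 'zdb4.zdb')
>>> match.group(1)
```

Branches in `(...|...)` are attempted left-to-right; the first branch that allows the whole pattern to succeed is taken.
`re.search` tries every starting position until one works.
The match spans [0:2] → 'zd'.
Captured: group 1 = 'zd'.

'zd'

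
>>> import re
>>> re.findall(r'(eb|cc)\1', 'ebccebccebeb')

`\1` has to match the exact text group 1 already captured.
Because there's exactly one group, `findall` drops the full match and keeps group 1 from the one hit.

['eb']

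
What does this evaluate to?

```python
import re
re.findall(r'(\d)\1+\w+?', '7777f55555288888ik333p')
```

A backreference is literal: `\1` must see the identical characters the first group matched.
Because there's exactly one group, `findall` drops the full match and keeps group 1 from each hit.

['7', '5', '8', '3']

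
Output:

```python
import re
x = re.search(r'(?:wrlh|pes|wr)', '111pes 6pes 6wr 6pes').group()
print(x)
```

The match spans [3:6] → 'pes'.

pes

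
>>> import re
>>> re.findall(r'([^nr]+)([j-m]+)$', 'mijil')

[('miji', 'l')]

This matches one or more of any character except [nr] (captured); then one or more of a character in [j-m] (captured); then anchored at the end.
Walking the string: at [0:5] match 'mijil', groups = ('miji', 'l').
2 groups means the one result is a tuple of 2 captured strings — 1 here.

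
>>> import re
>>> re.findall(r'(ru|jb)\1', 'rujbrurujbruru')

`\1` is not a pattern — it's the concrete string captured by group 1, re-applied verbatim.
Matches: at [4:8] match 'ruru', group 1 = 'ru'; at [10:14] match 'ruru', group 1 = 'ru'.
One capturing group, so `findall` returns just the captured substring from each match — 2 in all.

['ru', 'ru']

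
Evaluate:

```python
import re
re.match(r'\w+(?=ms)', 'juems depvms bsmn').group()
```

'jue'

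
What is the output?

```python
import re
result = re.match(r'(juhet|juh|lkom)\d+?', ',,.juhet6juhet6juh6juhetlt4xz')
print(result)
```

`re.match` won't scan ahead — the pattern has to work from the very first character.
Here the pattern fails at index 0, so the call returns None.

None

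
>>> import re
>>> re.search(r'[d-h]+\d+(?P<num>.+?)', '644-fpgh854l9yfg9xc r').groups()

This matches one or more of a character in [d-h], then one or more of a digit; then one or more of any character (lazy) (captured as 'num').
With the lazy modifier that quantifier settles for the fewest repetitions that let the rest of the pattern succeed (the atoms after it are unaffected and can still be greedy).
`re.search` tries every starting position until one works.
The match spans [6:12] → 'gh854l'.
Captured: group 1 = 'l'.

('l',)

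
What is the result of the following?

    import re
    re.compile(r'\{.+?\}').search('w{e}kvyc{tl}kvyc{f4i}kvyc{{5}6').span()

(1, 4)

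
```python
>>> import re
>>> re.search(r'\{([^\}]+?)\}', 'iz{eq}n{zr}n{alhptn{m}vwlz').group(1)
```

'eq'

`re.search` tries every starting position until one works.
The match spans [2:6] → '{eq}'.
Captured: group 1 = 'eq'.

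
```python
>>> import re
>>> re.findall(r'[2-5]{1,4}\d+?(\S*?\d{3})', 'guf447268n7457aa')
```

['268']

With a single group, `findall` returns only what that group captured — 1 item.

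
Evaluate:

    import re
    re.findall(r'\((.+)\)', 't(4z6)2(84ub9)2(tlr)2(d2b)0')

Walking the string: at [1:26] match '(4z6)2(84ub9)2(tlr)2(d2b)', group 1 = '4z6)2(84ub9)2(tlr)2(d2b'.
`findall` collects group 1 from the one match (1 total).

['4z6)2(84ub9)2(tlr)2(d2b']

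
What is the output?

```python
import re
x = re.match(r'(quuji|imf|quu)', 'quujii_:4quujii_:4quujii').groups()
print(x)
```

The match spans [0:5] → 'quuji'.
Captured: group 1 = 'quuji'.

('quuji',)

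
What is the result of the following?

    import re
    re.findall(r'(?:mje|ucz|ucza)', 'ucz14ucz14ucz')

['ucz', 'ucz', 'ucz']

`findall` yields the raw match text (3 of them) because the pattern has no groups.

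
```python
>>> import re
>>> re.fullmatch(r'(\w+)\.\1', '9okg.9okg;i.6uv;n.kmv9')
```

None

For `fullmatch`, every character of the input must be accounted for by the pattern.
Here the pattern can't cover the whole string, so the call returns None.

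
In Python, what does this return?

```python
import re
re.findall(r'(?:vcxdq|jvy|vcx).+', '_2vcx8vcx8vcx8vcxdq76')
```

['vcx8vcx8vcx8vcxdq76']

Matches: at [2:21] → 'vcx8vcx8vcx8vcxdq76'.
`findall` yields the raw match text (1 of them) because the pattern has no groups.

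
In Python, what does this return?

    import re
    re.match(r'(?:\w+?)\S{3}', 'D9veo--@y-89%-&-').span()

(0, 4)

The pattern matches one or more of a word character (lazy) (non-capturing group); then exactly 3 of a non-whitespace character.
A `+?`/`*?`/`{m,n}?` starts at its minimum and grows only as far as needed for what follows to match.
`re.match` won't scan ahead — the pattern has to work from the very first character.
The match spans [0:4] → 'D9ve'.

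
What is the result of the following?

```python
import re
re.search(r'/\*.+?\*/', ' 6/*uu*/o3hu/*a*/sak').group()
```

A `+?`/`*?`/`{m,n}?` starts at its minimum and grows only as far as needed for what follows to match.
`re.search` tries every starting position until one works.
The match spans [2:8] → '/*uu*/'.

'/*uu*/'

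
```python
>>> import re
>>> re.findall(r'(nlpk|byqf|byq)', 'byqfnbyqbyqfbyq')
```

['byqf', 'byq', 'byqf', 'byq']

Alternation isn't longest-match — the leftmost alternative that fits at this position is chosen.
Because there's exactly one group, `findall` drops the full match and keeps group 1 from each hit.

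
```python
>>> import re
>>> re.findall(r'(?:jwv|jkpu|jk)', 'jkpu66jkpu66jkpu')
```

['jkpu', 'jkpu', 'jkpu']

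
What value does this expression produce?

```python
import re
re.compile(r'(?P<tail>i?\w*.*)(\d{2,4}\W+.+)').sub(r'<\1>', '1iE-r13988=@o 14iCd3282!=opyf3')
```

'<1iE-r13988=@o 14iCd32>'

The pattern matches optionally the literal 'i', then zero or more of a word character, then zero or more of any character (captured as 'tail'); then 2 to 4 of a digit, then one or more of a non-word character, then one or more of any character (captured).
Matches: at [0:30] → '1iE-r13988=@o 14iCd3282!=opyf3'.
Each match is replaced using the text its own group 1 captured.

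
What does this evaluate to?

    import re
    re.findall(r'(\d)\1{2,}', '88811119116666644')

['8', '1', '6']

`\1` has to match the exact text group 1 already captured.
Scanning left to right: at [0:3] match '888', group 1 = '8'; at [3:7] match '1111', group 1 = '1'; at [10:15] match '66666', group 1 = '6'.
Because there's exactly one group, `findall` drops the full match and keeps group 1 from each hit.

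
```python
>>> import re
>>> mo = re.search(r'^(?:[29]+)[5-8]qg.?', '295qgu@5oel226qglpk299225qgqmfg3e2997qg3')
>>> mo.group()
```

'295qgu'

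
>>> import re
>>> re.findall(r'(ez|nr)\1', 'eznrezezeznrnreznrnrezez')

['ez', 'nr', 'nr', 'ez']

`\1` has to match the exact text group 1 already captured.
Because there's exactly one group, `findall` drops the full match and keeps group 1 from each hit.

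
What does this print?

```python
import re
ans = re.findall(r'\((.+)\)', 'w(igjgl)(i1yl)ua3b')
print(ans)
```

['igjgl)(i1yl']

`findall` collects group 1 from the one match (1 total).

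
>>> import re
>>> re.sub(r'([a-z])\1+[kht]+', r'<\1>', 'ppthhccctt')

'<p><c>'

`\1` is not a pattern — it's the concrete string captured by group 1, re-applied verbatim.
Each match is replaced using the text its own group 1 captured.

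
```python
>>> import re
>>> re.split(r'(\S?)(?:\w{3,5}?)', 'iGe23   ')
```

['', 'i', '3   ']

A `+?`/`*?`/`{m,n}?` starts at its minimum and grows only as far as needed for what follows to match.
With a capturing group present, the delimiter's captured portion is kept in the result list.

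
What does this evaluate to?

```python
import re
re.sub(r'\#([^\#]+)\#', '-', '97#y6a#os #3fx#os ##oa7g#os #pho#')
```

'97-os -os #-os -'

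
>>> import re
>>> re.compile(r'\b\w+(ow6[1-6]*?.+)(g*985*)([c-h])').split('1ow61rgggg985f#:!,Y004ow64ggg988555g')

['', 'ow61rgggg', '985', 'f', '#:!,Y004ow64ggg988555g']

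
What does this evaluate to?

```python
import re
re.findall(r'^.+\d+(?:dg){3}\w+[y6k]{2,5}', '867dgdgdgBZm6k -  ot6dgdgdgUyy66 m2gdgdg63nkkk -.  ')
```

['867dgdgdgBZm6k -  ot6dgdgdgUyy66']

Pattern: anchored at the start of the string; then one or more of any character; then one or more of a digit, then the literal 'dg' repeated 3 times; then one or more of a word character, then 2 to 5 of one of [y6k].
Matches: at [0:32] → '867dgdgdgBZm6k -  ot6dgdgdgUyy66'.
`findall` yields the raw match text (1 of them) because the pattern has no groups.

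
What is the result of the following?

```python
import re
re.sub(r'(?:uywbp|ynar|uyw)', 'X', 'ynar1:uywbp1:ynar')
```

'X1:X1:X'

Alternation tries branches left to right and keeps the first one that lets the overall match succeed at that position.
Matches: at [0:4] → 'ynar'; at [6:11] → 'uywbp'; at [13:17] → 'ynar'.
Every occurrence is swapped for 'X'.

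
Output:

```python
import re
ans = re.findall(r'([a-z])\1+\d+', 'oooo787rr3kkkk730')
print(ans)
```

['o', 'r', 'k']

`\1` is not a pattern — it's the concrete string captured by group 1, re-applied verbatim.
Because there's exactly one group, `findall` drops the full match and keeps group 1 from each hit.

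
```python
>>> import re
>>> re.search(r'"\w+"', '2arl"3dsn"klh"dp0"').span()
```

(4, 10)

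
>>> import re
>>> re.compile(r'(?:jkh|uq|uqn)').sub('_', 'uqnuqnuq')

'_n_n_'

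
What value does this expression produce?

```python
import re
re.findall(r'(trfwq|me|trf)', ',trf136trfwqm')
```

['trf', 'trfwq']

Alternation tries branches left to right and keeps the first one that lets the overall match succeed at that position.
With a single group, `findall` returns only what that group captured — 2 items.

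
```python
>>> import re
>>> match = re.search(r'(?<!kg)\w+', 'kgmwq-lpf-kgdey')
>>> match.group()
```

The negative lookahead/lookbehind blocks any match where the forbidden context is present.
The match spans [0:5] → 'kgmwq'.

'kgmwq'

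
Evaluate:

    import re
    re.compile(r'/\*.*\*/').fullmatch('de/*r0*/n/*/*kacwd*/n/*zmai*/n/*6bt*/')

`fullmatch` succeeds only if the pattern covers the string from start to end.
Here the pattern can't cover the whole string, so the call returns None.

None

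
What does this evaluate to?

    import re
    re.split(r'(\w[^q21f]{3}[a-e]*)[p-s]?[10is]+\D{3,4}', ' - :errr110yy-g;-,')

[' - :', 'errr', ';-,']

This matches a word character, then exactly 3 of any character except [q21f], then zero or more of a character in [a-e] (captured); then optionally a character in [p-s], then one or more of one of [10is], then 3 to 4 of a non-digit.
Matches to split on: at [4:15] → 'errr110yy-g'.
The group in the pattern means `split` returns the separators' captures alongside the pieces.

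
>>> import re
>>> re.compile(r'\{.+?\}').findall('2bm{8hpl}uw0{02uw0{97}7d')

['{8hpl}', '{02uw0{97}']

Matches: at [3:9] → '{8hpl}'; at [12:22] → '{02uw0{97}'.
No capturing groups, so `findall` returns the 2 full match strings.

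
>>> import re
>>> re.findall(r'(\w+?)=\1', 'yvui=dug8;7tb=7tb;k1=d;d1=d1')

['7tb', 'd1']

`\1` is not a pattern — it's the concrete string captured by group 1, re-applied verbatim.
Matches: at [10:17] match '7tb=7tb', group 1 = '7tb'; at [23:28] match 'd1=d1', group 1 = 'd1'.
With a single group, `findall` returns only what that group captured — 2 items.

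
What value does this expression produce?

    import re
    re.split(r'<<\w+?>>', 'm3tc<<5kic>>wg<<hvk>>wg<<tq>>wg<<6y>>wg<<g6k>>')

['m3tc', 'wg', 'wg', 'wg', 'wg', '']

`split` removes every match and returns the 6 fragments in between.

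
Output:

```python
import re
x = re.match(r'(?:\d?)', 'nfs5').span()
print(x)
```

(0, 0)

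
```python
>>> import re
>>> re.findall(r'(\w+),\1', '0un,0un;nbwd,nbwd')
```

['0un', 'nbwd']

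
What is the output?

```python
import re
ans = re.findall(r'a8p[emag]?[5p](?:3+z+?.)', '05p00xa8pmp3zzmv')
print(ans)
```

['a8pmp3zz']

This matches the literal 'a8p', then optionally one of [emag], then one of [5p]; then one or more of the literal '3', then one or more of the literal 'z' (lazy), then any character (non-capturing group).
Because the quantifier is non-greedy, it stops expanding at the earliest point where the rest of the pattern can succeed.
Scanning left to right: at [6:14] → 'a8pmp3zz'.
`findall` yields the raw match text (1 of them) because the pattern has no groups.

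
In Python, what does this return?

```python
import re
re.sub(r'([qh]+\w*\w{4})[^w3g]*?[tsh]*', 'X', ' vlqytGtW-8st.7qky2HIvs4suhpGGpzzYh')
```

' vlX-8st.7X'

The pattern matches one or more of one of [qh], then zero or more of a word character, then exactly 4 of a word character (captured); then zero or more of any character except [w3g] (lazy), then zero or more of one of [tsh].
A non-greedy quantifier consumes as few characters as it can — just enough that the remainder of the pattern still matches from where it stops; whatever follows it matches normally.
Matches: at [3:9] → 'qytGtW'; at [15:35] → 'qky2HIvs4suhpGGpzzYh'.
Each match is replaced by 'X'.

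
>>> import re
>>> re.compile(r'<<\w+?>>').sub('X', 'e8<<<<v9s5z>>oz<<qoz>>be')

Matches: at [4:13] → '<<v9s5z>>'; at [15:22] → '<<qoz>>'.
`sub` substitutes 'X' at each match site.

'e8<<XozXbe'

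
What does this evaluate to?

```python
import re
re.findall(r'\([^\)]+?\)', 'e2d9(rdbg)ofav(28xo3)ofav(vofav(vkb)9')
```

['(rdbg)', '(28xo3)', '(vofav(vkb)']

With no groups in the pattern, `findall` gives back each whole match — 3 here.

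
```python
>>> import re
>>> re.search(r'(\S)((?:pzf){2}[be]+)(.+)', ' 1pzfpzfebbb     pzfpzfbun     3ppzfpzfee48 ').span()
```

(1, 44)

Pattern: a non-whitespace character (captured); then the literal 'pzf' repeated 2 times, then one or more of one of [be] (captured); then one or more of any character (captured).
Unlike `match`, `search` isn't anchored — it looks for the pattern anywhere in the string.
The match spans [1:44] → '1pzfpzfebbb     pzfpzfbun     3ppzfpzfee48 '.
Captured: group 1 = '1', group 2 = 'pzfpzfebbb', group 3 = '     pzfpzfbun     3ppzfpzfee48 '.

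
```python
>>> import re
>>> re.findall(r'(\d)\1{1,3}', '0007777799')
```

The backreference `\1` re-matches whatever the first group consumed, character for character.
Walking the string: at [0:3] match '000', group 1 = '0'; at [3:7] match '7777', group 1 = '7'; at [8:10] match '99', group 1 = '9'.
With a single group, `findall` returns only what that group captured — 3 items.

['0', '7', '9']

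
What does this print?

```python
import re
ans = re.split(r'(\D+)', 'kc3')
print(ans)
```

['', 'kc', '3']

Pattern: one or more of a non-digit (captured).
Matches to split on: at [0:2] → 'kc'.
`re.split` interleaves the captured-group text with the surrounding fragments.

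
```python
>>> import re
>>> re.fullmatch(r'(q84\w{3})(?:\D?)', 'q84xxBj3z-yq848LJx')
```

None

`fullmatch` succeeds only if the pattern covers the string from start to end.
Here the string isn't matched end-to-end, so the call returns None.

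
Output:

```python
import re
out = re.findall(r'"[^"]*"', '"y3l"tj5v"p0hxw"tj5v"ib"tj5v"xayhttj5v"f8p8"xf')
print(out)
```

['"y3l"', '"p0hxw"', '"ib"', '"xayhttj5v"']

`findall` yields the raw match text (4 of them) because the pattern has no groups.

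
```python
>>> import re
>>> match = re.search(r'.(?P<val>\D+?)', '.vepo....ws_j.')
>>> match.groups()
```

('v',)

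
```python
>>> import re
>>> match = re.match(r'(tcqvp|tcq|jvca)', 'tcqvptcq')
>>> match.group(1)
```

The match spans [0:5] → 'tcqvp'.
Captured: group 1 = 'tcqvp'.

'tcqvp'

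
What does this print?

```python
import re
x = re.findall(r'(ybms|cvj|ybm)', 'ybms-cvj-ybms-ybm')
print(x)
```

The regex engine tests alternatives in the order written; an earlier branch that matches wins even if a later one would match more.
Walking the string: at [0:4] match 'ybms', group 1 = 'ybms'; at [5:8] match 'cvj', group 1 = 'cvj'; at [9:13] match 'ybms', group 1 = 'ybms'; at [14:17] match 'ybm', group 1 = 'ybm'.
With a single group, `findall` returns only what that group captured — 4 items.

['ybms', 'cvj', 'ybms', 'ybm']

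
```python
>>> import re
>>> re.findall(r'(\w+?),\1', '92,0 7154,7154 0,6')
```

A backreference is literal: `\1` must see the identical characters the first group matched.
Scanning left to right: at [5:14] match '7154,7154', group 1 = '7154'.
With a single group, `findall` returns only what that group captured — 1 item.

['7154']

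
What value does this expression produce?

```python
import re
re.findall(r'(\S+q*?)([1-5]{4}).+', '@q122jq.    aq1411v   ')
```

`findall` packs the 2 group values into a tuple for every match.

[('aq', '1411')]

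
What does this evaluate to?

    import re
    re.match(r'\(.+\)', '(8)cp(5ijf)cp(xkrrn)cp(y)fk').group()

'(8)cp(5ijf)cp(xkrrn)cp(y)'

`re.match` won't scan ahead — the pattern has to work from the very first character.
The match spans [0:25] → '(8)cp(5ijf)cp(xkrrn)cp(y)'.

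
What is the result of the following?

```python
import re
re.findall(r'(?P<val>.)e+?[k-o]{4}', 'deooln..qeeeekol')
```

['d']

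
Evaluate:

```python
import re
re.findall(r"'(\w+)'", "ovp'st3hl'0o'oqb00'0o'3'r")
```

['st3hl', 'oqb00', '3']

Because there's exactly one group, `findall` drops the full match and keeps group 1 from each hit.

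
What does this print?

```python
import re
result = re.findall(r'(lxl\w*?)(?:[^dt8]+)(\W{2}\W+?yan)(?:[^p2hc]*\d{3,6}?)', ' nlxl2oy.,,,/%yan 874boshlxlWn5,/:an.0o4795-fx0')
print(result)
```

[('lxl', ',/%yan')]

A non-greedy quantifier consumes as few characters as it can — just enough that the remainder of the pattern still matches from where it stops; whatever follows it matches normally.
`findall` packs the 2 group values into a tuple for every match.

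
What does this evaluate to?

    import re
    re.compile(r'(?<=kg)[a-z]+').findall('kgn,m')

The positive lookaround only admits positions where the adjacent text matches; those characters stay outside the span.
Walking the string: at [2:3] → 'n'.
Since nothing is captured, `findall` lists the 1 matched substring directly.

['n']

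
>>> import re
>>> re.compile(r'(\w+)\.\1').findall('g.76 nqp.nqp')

['nqp']

`\1` has to match the exact text group 1 already captured.
Walking the string: at [5:12] match 'nqp.nqp', group 1 = 'nqp'.
Because there's exactly one group, `findall` drops the full match and keeps group 1 from the one hit.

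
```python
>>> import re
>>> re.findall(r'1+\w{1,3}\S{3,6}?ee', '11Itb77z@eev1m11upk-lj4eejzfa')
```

['11Itb77z@ee', '11upk-lj4ee']

No capturing groups, so `findall` returns the 2 full match strings.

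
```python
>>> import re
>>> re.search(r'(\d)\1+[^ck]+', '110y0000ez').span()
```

(0, 10)

`\1` has to match the exact text group 1 already captured.
Unlike `match`, `search` isn't anchored — it looks for the pattern anywhere in the string.
The match spans [0:10] → '110y0000ez'.
Captured: group 1 = '1'.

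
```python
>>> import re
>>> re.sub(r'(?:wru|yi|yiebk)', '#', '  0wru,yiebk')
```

`|` is ordered: at each position the engine commits to the first alternative that works.
Matches: at [3:6] → 'wru'; at [7:9] → 'yi'.
Every occurrence is swapped for '#'.

'  0#,#ebk'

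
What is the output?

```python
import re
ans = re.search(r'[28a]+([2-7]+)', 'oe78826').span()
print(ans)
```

(3, 7)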